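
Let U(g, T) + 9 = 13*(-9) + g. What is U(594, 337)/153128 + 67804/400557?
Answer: 2642537897/15334123074 ≈ 0.17233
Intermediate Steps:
U(g, T) = -126 + g (U(g, T) = -9 + (13*(-9) + g) = -9 + (-117 + g) = -126 + g)
U(594, 337)/153128 + 67804/400557 = (-126 + 594)/153128 + 67804/400557 = 468*(1/153128) + 67804*(1/400557) = 117/38282 + 67804/400557 = 2642537897/15334123074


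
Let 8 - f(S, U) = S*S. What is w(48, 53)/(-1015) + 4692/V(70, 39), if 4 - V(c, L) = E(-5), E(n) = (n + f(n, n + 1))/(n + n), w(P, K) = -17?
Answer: 7937351/3045 ≈ 2606.7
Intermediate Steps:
f(S, U) = 8 - S² (f(S, U) = 8 - S*S = 8 - S²)
E(n) = (8 + n - n²)/(2*n) (E(n) = (n + (8 - n²))/(n + n) = (8 + n - n²)/((2*n)) = (8 + n - n²)*(1/(2*n)) = (8 + n - n²)/(2*n))
V(c, L) = 9/5 (V(c, L) = 4 - (8 - 5 - 1*(-5)²)/(2*(-5)) = 4 - (-1)*(8 - 5 - 1*25)/(2*5) = 4 - (-1)*(8 - 5 - 25)/(2*5) = 4 - (-1)*(-22)/(2*5) = 4 - 1*11/5 = 4 - 11/5 = 9/5)
w(48, 53)/(-1015) + 4692/V(70, 39) = -17/(-1015) + 4692/(9/5) = -17*(-1/1015) + 4692*(5/9) = 17/1015 + 7820/3 = 7937351/3045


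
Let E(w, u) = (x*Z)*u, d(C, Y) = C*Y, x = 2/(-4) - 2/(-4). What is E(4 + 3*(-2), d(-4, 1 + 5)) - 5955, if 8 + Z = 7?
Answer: -5955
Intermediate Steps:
Z = -1 (Z = -8 + 7 = -1)
x = 0 (x = 2*(-1/4) - 2*(-1/4) = -1/2 + 1/2 = 0)
E(w, u) = 0 (E(w, u) = (0*(-1))*u = 0*u = 0)
E(4 + 3*(-2), d(-4, 1 + 5)) - 5955 = 0 - 5955 = -5955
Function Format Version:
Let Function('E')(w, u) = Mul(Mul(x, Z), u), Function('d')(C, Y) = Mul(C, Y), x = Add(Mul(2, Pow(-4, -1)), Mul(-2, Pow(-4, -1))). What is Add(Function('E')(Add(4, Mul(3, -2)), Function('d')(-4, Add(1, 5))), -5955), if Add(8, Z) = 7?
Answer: -5955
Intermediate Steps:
Z = -1 (Z = Add(-8, 7) = -1)
x = 0 (x = Add(Mul(2, Rational(-1, 4)), Mul(-2, Rational(-1, 4))) = Add(Rational(-1, 2), Rational(1, 2)) = 0)
Function('E')(w, u) = 0 (Function('E')(w, u) = Mul(Mul(0, -1), u) = Mul(0, u) = 0)
Add(Function('E')(Add(4, Mul(3, -2)), Function('d')(-4, Add(1, 5))), -5955) = Add(0, -5955) = -5955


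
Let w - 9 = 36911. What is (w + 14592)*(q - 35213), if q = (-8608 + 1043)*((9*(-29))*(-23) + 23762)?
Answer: -11600885546256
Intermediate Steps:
w = 36920 (w = 9 + 36911 = 36920)
q = -225172225 (q = -7565*(-261*(-23) + 23762) = -7565*(6003 + 23762) = -7565*29765 = -225172225)
(w + 14592)*(q - 35213) = (36920 + 14592)*(-225172225 - 35213) = 51512*(-225207438) = -11600885546256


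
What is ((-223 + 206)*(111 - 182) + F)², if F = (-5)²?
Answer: 1517824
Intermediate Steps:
F = 25
((-223 + 206)*(111 - 182) + F)² = ((-223 + 206)*(111 - 182) + 25)² = (-17*(-71) + 25)² = (1207 + 25)² = 1232² = 1517824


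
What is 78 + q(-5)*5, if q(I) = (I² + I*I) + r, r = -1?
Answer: 323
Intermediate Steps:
q(I) = -1 + 2*I² (q(I) = (I² + I*I) - 1 = (I² + I²) - 1 = 2*I² - 1 = -1 + 2*I²)
78 + q(-5)*5 = 78 + (-1 + 2*(-5)²)*5 = 78 + (-1 + 2*25)*5 = 78 + (-1 + 50)*5 = 78 + 49*5 = 78 + 245 = 323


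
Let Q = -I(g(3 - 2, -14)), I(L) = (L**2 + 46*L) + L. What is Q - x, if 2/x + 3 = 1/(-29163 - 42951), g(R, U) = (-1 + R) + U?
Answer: 100094694/216343 ≈ 462.67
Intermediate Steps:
g(R, U) = -1 + R + U
I(L) = L**2 + 47*L
Q = 462 (Q = -(-1 + (3 - 2) - 14)*(47 + (-1 + (3 - 2) - 14)) = -(-1 + 1 - 14)*(47 + (-1 + 1 - 14)) = -(-14)*(47 - 14) = -(-14)*33 = -1*(-462) = 462)
x = -144228/216343 (x = 2/(-3 + 1/(-29163 - 42951)) = 2/(-3 + 1/(-72114)) = 2/(-3 - 1/72114) = 2/(-216343/72114) = 2*(-72114/216343) = -144228/216343 ≈ -0.66666)
Q - x = 462 - 1*(-144228/216343) = 462 + 144228/216343 = 100094694/216343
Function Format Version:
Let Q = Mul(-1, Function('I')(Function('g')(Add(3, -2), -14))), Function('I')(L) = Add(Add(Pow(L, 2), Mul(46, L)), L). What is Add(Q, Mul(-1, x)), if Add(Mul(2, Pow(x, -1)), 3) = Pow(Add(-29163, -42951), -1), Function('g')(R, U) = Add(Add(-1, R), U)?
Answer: Rational(100094694, 216343) ≈ 462.67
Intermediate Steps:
Function('g')(R, U) = Add(-1, R, U)
Function('I')(L) = Add(Pow(L, 2), Mul(47, L))
Q = 462 (Q = Mul(-1, Mul(Add(-1, Add(3, -2), -14), Add(47, Add(-1, Add(3, -2), -14)))) = Mul(-1, Mul(Add(-1, 1, -14), Add(47, Add(-1, 1, -14)))) = Mul(-1, Mul(-14, Add(47, -14))) = Mul(-1, Mul(-14, 33)) = Mul(-1, -462) = 462)
x = Rational(-144228, 216343) (x = Mul(2, Pow(Add(-3, Pow(Add(-29163, -42951), -1)), -1)) = Mul(2, Pow(Add(-3, Pow(-72114, -1)), -1)) = Mul(2, Pow(Add(-3, Rational(-1, 72114)), -1)) = Mul(2, Pow(Rational(-216343, 72114), -1)) = Mul(2, Rational(-72114, 216343)) = Rational(-144228, 216343) ≈ -0.66666)
Add(Q, Mul(-1, x)) = Add(462, Mul(-1, Rational(-144228, 216343))) = Add(462, Rational(144228, 216343)) = Rational(100094694, 216343)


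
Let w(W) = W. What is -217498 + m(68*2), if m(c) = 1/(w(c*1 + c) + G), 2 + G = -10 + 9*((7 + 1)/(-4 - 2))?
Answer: -53939503/248 ≈ -2.1750e+5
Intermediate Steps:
G = -24 (G = -2 + (-10 + 9*((7 + 1)/(-4 - 2))) = -2 + (-10 + 9*(8/(-6))) = -2 + (-10 + 9*(8*(-⅙))) = -2 + (-10 + 9*(-4/3)) = -2 + (-10 - 12) = -2 - 22 = -24)
m(c) = 1/(-24 + 2*c) (m(c) = 1/((c*1 + c) - 24) = 1/((c + c) - 24) = 1/(2*c - 24) = 1/(-24 + 2*c))
-217498 + m(68*2) = -217498 + 1/(2*(-12 + 68*2)) = -217498 + 1/(2*(-12 + 136)) = -217498 + (½)/124 = -217498 + (½)*(1/124) = -217498 + 1/248 = -53939503/248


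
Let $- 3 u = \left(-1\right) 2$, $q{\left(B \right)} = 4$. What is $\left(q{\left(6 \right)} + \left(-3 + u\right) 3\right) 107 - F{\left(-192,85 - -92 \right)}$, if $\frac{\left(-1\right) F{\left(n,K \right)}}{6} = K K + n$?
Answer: $186501$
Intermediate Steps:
$F{\left(n,K \right)} = - 6 n - 6 K^{2}$ ($F{\left(n,K \right)} = - 6 \left(K K + n\right) = - 6 \left(K^{2} + n\right) = - 6 \left(n + K^{2}\right) = - 6 n - 6 K^{2}$)
$u = \frac{2}{3}$ ($u = - \frac{\left(-1\right) 2}{3} = \left(- \frac{1}{3}\right) \left(-2\right) = \frac{2}{3} \approx 0.66667$)
$\left(q{\left(6 \right)} + \left(-3 + u\right) 3\right) 107 - F{\left(-192,85 - -92 \right)} = \left(4 + \left(-3 + \frac{2}{3}\right) 3\right) 107 - \left(\left(-6\right) \left(-192\right) - 6 \left(85 - -92\right)^{2}\right) = \left(4 - 7\right) 107 - \left(1152 - 6 \left(85 + 92\right)^{2}\right) = \left(4 - 7\right) 107 - \left(1152 - 6 \cdot 177^{2}\right) = \left(-3\right) 107 - \left(1152 - 187974\right) = -321 - \left(1152 - 187974\right) = -321 - -186822 = -321 + 186822 = 186501$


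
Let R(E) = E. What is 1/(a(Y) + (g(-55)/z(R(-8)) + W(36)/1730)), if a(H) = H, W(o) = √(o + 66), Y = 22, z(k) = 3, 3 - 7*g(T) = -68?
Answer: 16749764850/425124961559 - 381465*√102/425124961559 ≈ 0.039391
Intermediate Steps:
g(T) = 71/7 (g(T) = 3/7 - ⅐*(-68) = 3/7 + 68/7 = 71/7)
W(o) = √(66 + o)
1/(a(Y) + (g(-55)/z(R(-8)) + W(36)/1730)) = 1/(22 + ((71/7)/3 + √(66 + 36)/1730)) = 1/(22 + ((71/7)*(⅓) + √102*(1/1730))) = 1/(22 + (71/21 + √102/1730)) = 1/(533/21 + √102/1730)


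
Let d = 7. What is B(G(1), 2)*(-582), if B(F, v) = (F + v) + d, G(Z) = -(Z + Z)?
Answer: -4074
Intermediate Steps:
G(Z) = -2*Z
B(F, v) = 7 + F + v (B(F, v) = (F + v) + 7 = 7 + F + v)
B(G(1), 2)*(-582) = (7 - 2*1 + 2)*(-582) = (7 - 2 + 2)*(-582) = 7*(-582) = -4074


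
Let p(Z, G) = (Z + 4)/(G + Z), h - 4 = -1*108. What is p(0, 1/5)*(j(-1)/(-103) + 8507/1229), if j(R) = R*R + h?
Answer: 194720/1229 ≈ 158.44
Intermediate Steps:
h = -104 (h = 4 - 1*108 = 4 - 108 = -104)
j(R) = -104 + R² (j(R) = R*R - 104 = R² - 104 = -104 + R²)
p(Z, G) = (4 + Z)/(G + Z)
p(0, 1/5)*(j(-1)/(-103) + 8507/1229) = ((4 + 0)/(1/5 + 0))*((-104 + (-1)²)/(-103) + 8507/1229) = (4/(⅕ + 0))*((-104 + 1)*(-1/103) + 8507*(1/1229)) = (4/(⅕))*(-103*(-1/103) + 8507/1229) = (5*4)*(1 + 8507/1229) = 20*(9736/1229) = 194720/1229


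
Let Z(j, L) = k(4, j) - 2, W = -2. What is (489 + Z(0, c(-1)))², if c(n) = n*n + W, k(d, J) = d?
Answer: 241081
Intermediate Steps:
c(n) = -2 + n² (c(n) = n*n - 2 = n² - 2 = -2 + n²)
Z(j, L) = 2 (Z(j, L) = 4 - 2 = 2)
(489 + Z(0, c(-1)))² = (489 + 2)² = 491² = 241081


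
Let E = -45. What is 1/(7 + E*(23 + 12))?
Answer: -1/1568 ≈ -0.00063775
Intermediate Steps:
1/(7 + E*(23 + 12)) = 1/(7 - 45*(23 + 12)) = 1/(7 - 45*35) = 1/(7 - 1575) = 1/(-1568) = -1/1568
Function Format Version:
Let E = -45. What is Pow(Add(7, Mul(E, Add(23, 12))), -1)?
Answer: Rational(-1, 1568) ≈ -0.00063775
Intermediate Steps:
Pow(Add(7, Mul(E, Add(23, 12))), -1) = Pow(Add(7, Mul(-45, Add(23, 12))), -1) = Pow(Add(7, Mul(-45, 35)), -1) = Pow(Add(7, -1575), -1) = Pow(-1568, -1) = Rational(-1, 1568)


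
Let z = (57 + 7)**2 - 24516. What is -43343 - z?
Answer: -22923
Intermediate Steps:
z = -20420 (z = 64**2 - 24516 = 4096 - 24516 = -20420)
-43343 - z = -43343 - 1*(-20420) = -43343 + 20420 = -22923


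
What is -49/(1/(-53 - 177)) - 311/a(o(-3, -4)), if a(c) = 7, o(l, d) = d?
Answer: 78579/7 ≈ 11226.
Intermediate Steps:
-49/(1/(-53 - 177)) - 311/a(o(-3, -4)) = -49/(1/(-53 - 177)) - 311/7 = -49/(1/(-230)) - 311*1/7 = -49/(-1/230) - 311/7 = -49*(-230) - 311/7 = 11270 - 311/7 = 78579/7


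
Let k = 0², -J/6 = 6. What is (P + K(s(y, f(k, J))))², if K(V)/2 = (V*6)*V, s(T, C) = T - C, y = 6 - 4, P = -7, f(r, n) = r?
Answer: 1681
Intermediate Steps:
J = -36 (J = -6*6 = -36)
k = 0
y = 2
K(V) = 12*V² (K(V) = 2*((V*6)*V) = 2*((6*V)*V) = 2*(6*V²) = 12*V²)
(P + K(s(y, f(k, J))))² = (-7 + 12*(2 - 1*0)²)² = (-7 + 12*(2 + 0)²)² = (-7 + 12*2²)² = (-7 + 12*4)² = (-7 + 48)² = 41² = 1681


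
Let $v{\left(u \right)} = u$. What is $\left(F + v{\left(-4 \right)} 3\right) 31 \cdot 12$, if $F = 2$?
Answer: $-3720$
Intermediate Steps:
$\left(F + v{\left(-4 \right)} 3\right) 31 \cdot 12 = \left(2 - 12\right) 31 \cdot 12 = \left(-10\right) 31 \cdot 12 = \left(-310\right) 12 = -3720$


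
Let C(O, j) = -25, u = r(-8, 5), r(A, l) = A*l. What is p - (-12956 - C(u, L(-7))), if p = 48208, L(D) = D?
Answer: 61139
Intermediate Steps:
u = -40 (u = -8*5 = -40)
p - (-12956 - C(u, L(-7))) = 48208 - (-12956 - 1*(-25)) = 48208 - (-12956 + 25) = 48208 - 1*(-12931) = 48208 + 12931 = 61139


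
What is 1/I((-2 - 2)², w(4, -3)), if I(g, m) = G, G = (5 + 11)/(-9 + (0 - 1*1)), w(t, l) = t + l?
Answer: -5/8 ≈ -0.62500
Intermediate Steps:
w(t, l) = l + t
G = -8/5 (G = 16/(-9 + (0 - 1)) = 16/(-9 - 1) = 16/(-10) = 16*(-⅒) = -8/5 ≈ -1.6000)
I(g, m) = -8/5
1/I((-2 - 2)², w(4, -3)) = 1/(-8/5) = -5/8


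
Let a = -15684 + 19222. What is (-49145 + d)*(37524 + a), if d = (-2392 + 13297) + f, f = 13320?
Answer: -1023265040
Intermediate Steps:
a = 3538
d = 24225 (d = (-2392 + 13297) + 13320 = 10905 + 13320 = 24225)
(-49145 + d)*(37524 + a) = (-49145 + 24225)*(37524 + 3538) = -24920*41062 = -1023265040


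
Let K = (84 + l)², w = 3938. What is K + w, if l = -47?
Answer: 5307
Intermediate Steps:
K = 1369 (K = (84 - 47)² = 37² = 1369)
K + w = 1369 + 3938 = 5307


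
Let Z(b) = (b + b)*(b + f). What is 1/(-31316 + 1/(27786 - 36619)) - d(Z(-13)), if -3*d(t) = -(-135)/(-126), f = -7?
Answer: -1383194807/3872599206 ≈ -0.35717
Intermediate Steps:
Z(b) = 2*b*(-7 + b) (Z(b) = (b + b)*(b - 7) = (2*b)*(-7 + b) = 2*b*(-7 + b))
d(t) = 5/14 (d(t) = -(-1)*(-135/(-126))/3 = -(-1)*(-135*(-1/126))/3 = -(-1)*15/(3*14) = -1/3*(-15/14) = 5/14)
1/(-31316 + 1/(27786 - 36619)) - d(Z(-13)) = 1/(-31316 + 1/(27786 - 36619)) - 1*5/14 = 1/(-31316 + 1/(-8833)) - 5/14 = 1/(-31316 - 1/8833) - 5/14 = 1/(-276614229/8833) - 5/14 = -8833/276614229 - 5/14 = -1383194807/3872599206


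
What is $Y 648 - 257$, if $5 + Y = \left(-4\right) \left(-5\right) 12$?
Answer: $152023$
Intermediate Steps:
$Y = 235$ ($Y = -5 + \left(-4\right) \left(-5\right) 12 = -5 + 20 \cdot 12 = -5 + 240 = 235$)
$Y 648 - 257 = 235 \cdot 648 - 257 = 152280 - 257 = 152023$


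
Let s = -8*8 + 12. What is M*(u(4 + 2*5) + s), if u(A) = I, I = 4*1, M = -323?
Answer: 15504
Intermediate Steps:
I = 4
u(A) = 4
s = -52 (s = -64 + 12 = -52)
M*(u(4 + 2*5) + s) = -323*(4 - 52) = -323*(-48) = 15504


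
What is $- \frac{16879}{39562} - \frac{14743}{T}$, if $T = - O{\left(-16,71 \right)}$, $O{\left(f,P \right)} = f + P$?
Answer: $\frac{582334221}{2175910} \approx 267.63$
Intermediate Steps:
$O{\left(f,P \right)} = P + f$
$T = -55$ ($T = - (71 - 16) = \left(-1\right) 55 = -55$)
$- \frac{16879}{39562} - \frac{14743}{T} = - \frac{16879}{39562} - \frac{14743}{-55} = \left(-16879\right) \frac{1}{39562} - - \frac{14743}{55} = - \frac{16879}{39562} + \frac{14743}{55} = \frac{582334221}{2175910}$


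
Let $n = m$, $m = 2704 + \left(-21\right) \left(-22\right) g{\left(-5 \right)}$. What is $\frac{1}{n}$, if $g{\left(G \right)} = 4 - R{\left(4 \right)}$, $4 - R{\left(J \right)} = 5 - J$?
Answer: $\frac{1}{3166} \approx 0.00031586$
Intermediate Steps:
$R{\left(J \right)} = -1 + J$ ($R{\left(J \right)} = 4 - \left(5 - J\right) = 4 + \left(-5 + J\right) = -1 + J$)
$g{\left(G \right)} = 1$ ($g{\left(G \right)} = 4 - \left(-1 + 4\right) = 4 - 3 = 1$)
$m = 3166$ ($m = 2704 + \left(-21\right) \left(-22\right) 1 = 2704 + 462 \cdot 1 = 2704 + 462 = 3166$)
$n = 3166$
$\frac{1}{n} = \frac{1}{3166}$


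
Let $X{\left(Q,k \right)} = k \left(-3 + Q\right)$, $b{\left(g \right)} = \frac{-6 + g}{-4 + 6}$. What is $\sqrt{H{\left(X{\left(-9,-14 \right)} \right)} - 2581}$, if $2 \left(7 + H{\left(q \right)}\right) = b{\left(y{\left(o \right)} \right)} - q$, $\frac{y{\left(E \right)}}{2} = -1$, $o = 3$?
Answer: $i \sqrt{2674} \approx 51.711 i$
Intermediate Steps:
$y{\left(E \right)} = -2$ ($y{\left(E \right)} = 2 \left(-1\right) = -2$)
$b{\left(g \right)} = -3 + \frac{g}{2}$ ($b{\left(g \right)} = \frac{-6 + g}{2} = \left(-6 + g\right) \frac{1}{2} = -3 + \frac{g}{2}$)
$H{\left(q \right)} = -9 - \frac{q}{2}$ ($H{\left(q \right)} = -7 + \frac{\left(-3 + \frac{1}{2} \left(-2\right)\right) - q}{2} = -7 + \frac{\left(-3 - 1\right) - q}{2} = -7 + \frac{-4 - q}{2} = -7 - \left(2 + \frac{q}{2}\right) = -9 - \frac{q}{2}$)
$\sqrt{H{\left(X{\left(-9,-14 \right)} \right)} - 2581} = \sqrt{\left(-9 - \frac{\left(-14\right) \left(-3 - 9\right)}{2}\right) - 2581} = \sqrt{\left(-9 - \frac{\left(-14\right) \left(-12\right)}{2}\right) - 2581} = \sqrt{\left(-9 - 84\right) - 2581} = \sqrt{-93 - 2581} = \sqrt{-2674} = i \sqrt{2674}$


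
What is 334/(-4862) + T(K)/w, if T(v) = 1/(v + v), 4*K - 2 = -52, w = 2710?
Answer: -11316681/164700250 ≈ -0.068711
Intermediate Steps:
K = -25/2 (K = 1/2 + (1/4)*(-52) = 1/2 - 13 = -25/2 ≈ -12.500)
T(v) = 1/(2*v)
334/(-4862) + T(K)/w = 334/(-4862) + (1/(2*(-25/2)))/2710 = 334*(-1/4862) + ((1/2)*(-2/25))*(1/2710) = -167/2431 - 1/25*1/2710 = -167/2431 - 1/67750 = -11316681/164700250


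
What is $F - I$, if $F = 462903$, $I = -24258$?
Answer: $487161$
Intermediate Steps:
$F - I = 462903 - -24258 = 462903 + 24258 = 487161$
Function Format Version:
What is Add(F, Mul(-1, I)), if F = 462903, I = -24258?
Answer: 487161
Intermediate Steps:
Add(F, Mul(-1, I)) = Add(462903, Mul(-1, -24258)) = Add(462903, 24258) = 487161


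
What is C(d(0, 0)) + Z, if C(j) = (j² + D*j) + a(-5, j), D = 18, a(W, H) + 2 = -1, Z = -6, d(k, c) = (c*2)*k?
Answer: -9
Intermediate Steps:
d(k, c) = 2*c*k (d(k, c) = (2*c)*k = 2*c*k)
a(W, H) = -3 (a(W, H) = -2 - 1 = -3)
C(j) = -3 + j² + 18*j (C(j) = (j² + 18*j) - 3 = -3 + j² + 18*j)
C(d(0, 0)) + Z = (-3 + (2*0*0)² + 18*(2*0*0)) - 6 = (-3 + 0² + 18*0) - 6 = (-3 + 0 + 0) - 6 = -3 - 6 = -9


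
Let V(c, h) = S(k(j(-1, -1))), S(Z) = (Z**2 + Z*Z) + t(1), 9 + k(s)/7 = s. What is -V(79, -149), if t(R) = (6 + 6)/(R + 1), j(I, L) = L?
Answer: -9806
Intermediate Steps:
t(R) = 12/(1 + R)
k(s) = -63 + 7*s
S(Z) = 6 + 2*Z**2 (S(Z) = (Z**2 + Z*Z) + 12/(1 + 1) = (Z**2 + Z**2) + 12/2 = 2*Z**2 + 12*(1/2) = 2*Z**2 + 6 = 6 + 2*Z**2)
V(c, h) = 9806 (V(c, h) = 6 + 2*(-63 + 7*(-1))**2 = 6 + 2*(-63 - 7)**2 = 6 + 2*(-70)**2 = 6 + 2*4900 = 6 + 9800 = 9806)
-V(79, -149) = -1*9806 = -9806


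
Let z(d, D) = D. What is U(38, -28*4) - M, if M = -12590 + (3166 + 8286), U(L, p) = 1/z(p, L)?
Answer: 43245/38 ≈ 1138.0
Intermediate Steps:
U(L, p) = 1/L
M = -1138 (M = -12590 + 11452 = -1138)
U(38, -28*4) - M = 1/38 - 1*(-1138) = 1/38 + 1138 = 43245/38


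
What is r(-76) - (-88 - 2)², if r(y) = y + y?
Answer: -8252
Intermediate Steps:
r(y) = 2*y
r(-76) - (-88 - 2)² = 2*(-76) - (-88 - 2)² = -152 - 1*(-90)² = -152 - 1*8100 = -152 - 8100 = -8252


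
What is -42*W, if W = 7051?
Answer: -296142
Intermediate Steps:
-42*W = -42*7051 = -296142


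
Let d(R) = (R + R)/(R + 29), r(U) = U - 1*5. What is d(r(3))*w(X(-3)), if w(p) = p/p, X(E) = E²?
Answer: -4/27 ≈ -0.14815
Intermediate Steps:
r(U) = -5 + U (r(U) = U - 5 = -5 + U)
d(R) = 2*R/(29 + R) (d(R) = (2*R)/(29 + R) = 2*R/(29 + R))
w(p) = 1
d(r(3))*w(X(-3)) = (2*(-5 + 3)/(29 + (-5 + 3)))*1 = (2*(-2)/(29 - 2))*1 = (2*(-2)/27)*1 = (2*(-2)*(1/27))*1 = -4/27*1 = -4/27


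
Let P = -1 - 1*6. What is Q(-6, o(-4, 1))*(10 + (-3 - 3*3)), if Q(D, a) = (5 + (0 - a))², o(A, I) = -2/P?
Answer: -2178/49 ≈ -44.449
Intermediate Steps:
P = -7 (P = -1 - 6 = -7)
o(A, I) = 2/7 (o(A, I) = -2/(-7) = -2*(-⅐) = 2/7)
Q(D, a) = (5 - a)²
Q(-6, o(-4, 1))*(10 + (-3 - 3*3)) = (-5 + 2/7)²*(10 + (-3 - 3*3)) = (-33/7)²*(10 + (-3 - 9)) = 1089*(10 - 12)/49 = (1089/49)*(-2) = -2178/49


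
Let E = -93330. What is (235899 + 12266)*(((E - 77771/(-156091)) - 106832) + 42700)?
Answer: -6099479594547715/156091 ≈ -3.9076e+10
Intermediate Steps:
(235899 + 12266)*(((E - 77771/(-156091)) - 106832) + 42700) = (235899 + 12266)*(((-93330 - 77771/(-156091)) - 106832) + 42700) = 248165*(((-93330 - 77771*(-1/156091)) - 106832) + 42700) = 248165*(((-93330 + 77771/156091) - 106832) + 42700) = 248165*((-14567895259/156091 - 106832) + 42700) = 248165*(-31243408971/156091 + 42700) = 248165*(-24578323271/156091) = -6099479594547715/156091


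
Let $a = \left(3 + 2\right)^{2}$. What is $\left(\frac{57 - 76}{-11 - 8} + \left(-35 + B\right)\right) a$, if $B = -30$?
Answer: $-1600$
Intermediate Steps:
$a = 25$ ($a = 5^{2} = 25$)
$\left(\frac{57 - 76}{-11 - 8} + \left(-35 + B\right)\right) a = \left(\frac{57 - 76}{-11 - 8} - 65\right) 25 = \left(- \frac{19}{-19} - 65\right) 25 = \left(\left(-19\right) \left(- \frac{1}{19}\right) - 65\right) 25 = \left(1 - 65\right) 25 = \left(-64\right) 25 = -1600$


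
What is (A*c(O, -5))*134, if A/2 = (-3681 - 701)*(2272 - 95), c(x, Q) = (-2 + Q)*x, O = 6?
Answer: 107377895184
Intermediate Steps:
c(x, Q) = x*(-2 + Q)
A = -19079228 (A = 2*((-3681 - 701)*(2272 - 95)) = 2*(-4382*2177) = 2*(-9539614) = -19079228)
(A*c(O, -5))*134 = -114475368*(-2 - 5)*134 = -114475368*(-7)*134 = -19079228*(-42)*134 = 801327576*134 = 107377895184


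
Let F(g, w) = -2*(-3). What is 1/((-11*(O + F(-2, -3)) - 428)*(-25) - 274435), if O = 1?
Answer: -1/261810 ≈ -3.8196e-6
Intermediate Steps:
F(g, w) = 6
1/((-11*(O + F(-2, -3)) - 428)*(-25) - 274435) = 1/((-11*(1 + 6) - 428)*(-25) - 274435) = 1/((-11*7 - 428)*(-25) - 274435) = 1/((-77 - 428)*(-25) - 274435) = 1/(-505*(-25) - 274435) = 1/(12625 - 274435) = 1/(-261810) = -1/261810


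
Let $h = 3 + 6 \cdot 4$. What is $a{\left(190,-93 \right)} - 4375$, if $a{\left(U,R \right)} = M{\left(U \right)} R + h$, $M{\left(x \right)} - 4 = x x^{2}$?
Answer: $-637891720$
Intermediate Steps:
$M{\left(x \right)} = 4 + x^{3}$ ($M{\left(x \right)} = 4 + x x^{2} = 4 + x^{3}$)
$h = 27$ ($h = 3 + 24 = 27$)
$a{\left(U,R \right)} = 27 + R \left(4 + U^{3}\right)$ ($a{\left(U,R \right)} = \left(4 + U^{3}\right) R + 27 = R \left(4 + U^{3}\right) + 27 = 27 + R \left(4 + U^{3}\right)$)
$a{\left(190,-93 \right)} - 4375 = \left(27 - 93 \left(4 + 190^{3}\right)\right) - 4375 = \left(27 - 93 \left(4 + 6859000\right)\right) - 4375 = \left(27 - 637887372\right) - 4375 = -637887345 - 4375 = -637891720$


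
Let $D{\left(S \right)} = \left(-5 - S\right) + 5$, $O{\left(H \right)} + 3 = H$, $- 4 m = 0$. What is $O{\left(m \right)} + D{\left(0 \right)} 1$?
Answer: $-3$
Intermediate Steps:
$m = 0$ ($m = \left(- \frac{1}{4}\right) 0 = 0$)
$O{\left(H \right)} = -3 + H$
$D{\left(S \right)} = - S$
$O{\left(m \right)} + D{\left(0 \right)} 1 = \left(-3 + 0\right) + \left(-1\right) 0 \cdot 1 = -3 + 0 \cdot 1 = -3 + 0 = -3$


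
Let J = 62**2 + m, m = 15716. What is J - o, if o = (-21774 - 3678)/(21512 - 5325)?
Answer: 316643172/16187 ≈ 19562.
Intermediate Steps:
o = -25452/16187 ≈ -1.5724
J = 19560 (J = 62**2 + 15716 = 3844 + 15716 = 19560)
J - o = 19560 - 1*(-25452/16187) = 19560 + 25452/16187 = 316643172/16187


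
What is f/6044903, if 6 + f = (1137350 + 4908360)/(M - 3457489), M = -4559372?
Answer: -54146876/48461147109483 ≈ -1.1173e-6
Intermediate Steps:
f = -54146876/8016861 (f = -6 + (1137350 + 4908360)/(-4559372 - 3457489) = -6 + 6045710/(-8016861) = -6 + 6045710*(-1/8016861) = -6 - 6045710/8016861 = -54146876/8016861 ≈ -6.7541)
f/6044903 = -54146876/8016861/6044903 = -54146876/8016861*1/6044903 = -54146876/48461147109483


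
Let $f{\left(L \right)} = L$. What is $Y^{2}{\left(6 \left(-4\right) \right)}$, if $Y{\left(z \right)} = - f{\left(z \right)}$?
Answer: $576$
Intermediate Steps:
$Y{\left(z \right)} = - z$
$Y^{2}{\left(6 \left(-4\right) \right)} = \left(- 6 \left(-4\right)\right)^{2} = \left(\left(-1\right) \left(-24\right)\right)^{2} = 24^{2} = 576$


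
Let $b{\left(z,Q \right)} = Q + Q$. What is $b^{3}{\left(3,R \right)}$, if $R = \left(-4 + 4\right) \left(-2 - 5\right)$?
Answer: $0$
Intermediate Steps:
$R = 0$ ($R = 0 \left(-7\right) = 0$)
$b{\left(z,Q \right)} = 2 Q$
$b^{3}{\left(3,R \right)} = \left(2 \cdot 0\right)^{3} = 0^{3} = 0$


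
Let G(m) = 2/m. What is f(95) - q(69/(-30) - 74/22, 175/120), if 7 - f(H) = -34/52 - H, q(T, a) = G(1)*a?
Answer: 15559/156 ≈ 99.737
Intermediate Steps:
q(T, a) = 2*a (q(T, a) = (2/1)*a = (2*1)*a = 2*a)
f(H) = 199/26 + H (f(H) = 7 - (-34/52 - H) = 7 - (-34*1/52 - H) = 7 - (-17/26 - H) = 7 + (17/26 + H) = 199/26 + H)
f(95) - q(69/(-30) - 74/22, 175/120) = (199/26 + 95) - 2*175/120 = 2669/26 - 2*175*(1/120) = 2669/26 - 2*35/24 = 2669/26 - 1*35/12 = 2669/26 - 35/12 = 15559/156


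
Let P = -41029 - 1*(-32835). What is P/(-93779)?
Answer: 8194/93779 ≈ 0.087376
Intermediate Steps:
P = -8194 (P = -41029 + 32835 = -8194)
P/(-93779) = -8194/(-93779) = -8194*(-1/93779) = 8194/93779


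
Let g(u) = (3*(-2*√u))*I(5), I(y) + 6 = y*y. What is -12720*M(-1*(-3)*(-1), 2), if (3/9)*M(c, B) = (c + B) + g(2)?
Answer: 38160 + 4350240*√2 ≈ 6.1903e+6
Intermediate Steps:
I(y) = -6 + y² (I(y) = -6 + y*y = -6 + y²)
g(u) = -114*√u (g(u) = (3*(-2*√u))*(-6 + 5²) = (-6*√u)*(-6 + 25) = -6*√u*19 = -114*√u)
M(c, B) = -342*√2 + 3*B + 3*c (M(c, B) = 3*((c + B) - 114*√2) = 3*((B + c) - 114*√2) = 3*(B + c - 114*√2) = -342*√2 + 3*B + 3*c)
-12720*M(-1*(-3)*(-1), 2) = -12720*(-342*√2 + 3*2 + 3*(-1*(-3)*(-1))) = -12720*(-342*√2 + 6 + 3*(3*(-1))) = -12720*(-342*√2 + 6 + 3*(-3)) = -12720*(-342*√2 + 6 - 9) = -12720*(-3 - 342*√2) = 38160 + 4350240*√2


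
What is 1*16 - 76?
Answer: -60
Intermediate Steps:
1*16 - 76 = 16 - 76 = -60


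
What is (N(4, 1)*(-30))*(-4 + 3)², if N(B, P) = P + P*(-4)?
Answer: 90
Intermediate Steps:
N(B, P) = -3*P (N(B, P) = P - 4*P = -3*P)
(N(4, 1)*(-30))*(-4 + 3)² = (-3*1*(-30))*(-4 + 3)² = -3*(-30)*(-1)² = 90*1 = 90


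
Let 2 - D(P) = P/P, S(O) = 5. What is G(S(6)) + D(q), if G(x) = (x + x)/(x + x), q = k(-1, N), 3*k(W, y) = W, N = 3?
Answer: 2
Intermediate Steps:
k(W, y) = W/3
q = -⅓ (q = (⅓)*(-1) = -⅓ ≈ -0.33333)
G(x) = 1 (G(x) = (2*x)/((2*x)) = (2*x)*(1/(2*x)) = 1)
D(P) = 1 (D(P) = 2 - P/P = 2 - 1*1 = 2 - 1 = 1)
G(S(6)) + D(q) = 1 + 1 = 2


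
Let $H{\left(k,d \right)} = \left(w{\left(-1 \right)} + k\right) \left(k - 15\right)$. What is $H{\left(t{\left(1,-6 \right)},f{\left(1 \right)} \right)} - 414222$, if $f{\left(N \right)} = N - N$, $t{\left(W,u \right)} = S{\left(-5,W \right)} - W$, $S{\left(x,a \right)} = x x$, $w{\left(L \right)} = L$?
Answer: $-414015$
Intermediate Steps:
$S{\left(x,a \right)} = x^{2}$
$t{\left(W,u \right)} = 25 - W$ ($t{\left(W,u \right)} = \left(-5\right)^{2} - W = 25 - W$)
$f{\left(N \right)} = 0$
$H{\left(k,d \right)} = \left(-1 + k\right) \left(-15 + k\right)$ ($H{\left(k,d \right)} = \left(-1 + k\right) \left(k - 15\right) = \left(-1 + k\right) \left(-15 + k\right)$)
$H{\left(t{\left(1,-6 \right)},f{\left(1 \right)} \right)} - 414222 = \left(15 + \left(25 - 1\right)^{2} - 16 \left(25 - 1\right)\right) - 414222 = \left(15 + 24^{2} - 384\right) - 414222 = \left(15 + 576 - 384\right) - 414222 = 207 - 414222 = -414015$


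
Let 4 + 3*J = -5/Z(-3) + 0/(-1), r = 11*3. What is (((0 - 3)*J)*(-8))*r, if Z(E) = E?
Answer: -616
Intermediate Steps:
r = 33
J = -7/9 (J = -4/3 + (-5/(-3) + 0/(-1))/3 = -4/3 + (-5*(-⅓) + 0*(-1))/3 = -4/3 + (5/3 + 0)/3 = -4/3 + (⅓)*(5/3) = -4/3 + 5/9 = -7/9 ≈ -0.77778)
(((0 - 3)*J)*(-8))*r = (((0 - 3)*(-7/9))*(-8))*33 = (-3*(-7/9)*(-8))*33 = ((7/3)*(-8))*33 = -56/3*33 = -616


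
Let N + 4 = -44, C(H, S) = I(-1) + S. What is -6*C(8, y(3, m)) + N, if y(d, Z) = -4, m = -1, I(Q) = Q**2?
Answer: -30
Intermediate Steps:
C(H, S) = 1 + S (C(H, S) = (-1)**2 + S = 1 + S)
N = -48 (N = -4 - 44 = -48)
-6*C(8, y(3, m)) + N = -6*(1 - 4) - 48 = -6*(-3) - 48 = 18 - 48 = -30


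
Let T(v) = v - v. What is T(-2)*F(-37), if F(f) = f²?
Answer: 0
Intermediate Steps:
T(v) = 0
T(-2)*F(-37) = 0*(-37)² = 0*1369 = 0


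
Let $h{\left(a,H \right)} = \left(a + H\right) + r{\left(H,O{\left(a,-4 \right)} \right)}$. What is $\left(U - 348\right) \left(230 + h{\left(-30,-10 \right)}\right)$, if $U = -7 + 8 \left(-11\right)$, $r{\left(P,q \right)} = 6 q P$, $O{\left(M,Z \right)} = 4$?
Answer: $22150$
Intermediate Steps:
$r{\left(P,q \right)} = 6 P q$
$h{\left(a,H \right)} = a + 25 H$ ($h{\left(a,H \right)} = \left(a + H\right) + 6 H 4 = \left(H + a\right) + 24 H = a + 25 H$)
$U = -95$ ($U = -7 - 88 = -95$)
$\left(U - 348\right) \left(230 + h{\left(-30,-10 \right)}\right) = \left(-95 - 348\right) \left(230 + \left(-30 + 25 \left(-10\right)\right)\right) = \left(-95 - 348\right) \left(230 - 280\right) = - 443 \left(230 - 280\right) = \left(-443\right) \left(-50\right) = 22150$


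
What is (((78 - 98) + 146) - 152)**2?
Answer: 676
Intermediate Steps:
(((78 - 98) + 146) - 152)**2 = ((-20 + 146) - 152)**2 = (126 - 152)**2 = (-26)**2 = 676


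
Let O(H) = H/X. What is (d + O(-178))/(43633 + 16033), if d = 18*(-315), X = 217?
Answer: -615284/6473761 ≈ -0.095043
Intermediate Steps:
d = -5670
O(H) = H/217
(d + O(-178))/(43633 + 16033) = (-5670 + (1/217)*(-178))/(43633 + 16033) = (-5670 - 178/217)/59666 = -1230568/217*1/59666 = -615284/6473761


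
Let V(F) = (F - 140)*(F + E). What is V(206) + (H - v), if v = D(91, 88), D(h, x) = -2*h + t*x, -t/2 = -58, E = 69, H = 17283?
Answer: 25407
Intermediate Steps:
t = 116 (t = -2*(-58) = 116)
D(h, x) = -2*h + 116*x
v = 10026 (v = -2*91 + 116*88 = -182 + 10208 = 10026)
V(F) = (-140 + F)*(69 + F) (V(F) = (F - 140)*(F + 69) = (-140 + F)*(69 + F))
V(206) + (H - v) = (-9660 + 206² - 71*206) + (17283 - 1*10026) = (-9660 + 42436 - 14626) + (17283 - 10026) = 18150 + 7257 = 25407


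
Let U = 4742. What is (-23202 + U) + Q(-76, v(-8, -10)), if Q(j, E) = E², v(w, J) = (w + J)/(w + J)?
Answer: -18459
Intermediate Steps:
v(w, J) = 1 (v(w, J) = (J + w)/(J + w) = 1)
(-23202 + U) + Q(-76, v(-8, -10)) = (-23202 + 4742) + 1² = -18460 + 1 = -18459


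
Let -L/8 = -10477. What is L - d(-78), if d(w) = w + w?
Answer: 83972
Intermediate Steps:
L = 83816 (L = -8*(-10477) = 83816)
d(w) = 2*w
L - d(-78) = 83816 - 2*(-78) = 83816 - 1*(-156) = 83816 + 156 = 83972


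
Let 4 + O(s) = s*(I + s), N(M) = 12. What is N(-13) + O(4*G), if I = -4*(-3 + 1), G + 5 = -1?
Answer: 392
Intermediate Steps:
G = -6 (G = -5 - 1 = -6)
I = 8 (I = -4*(-2) = 8)
O(s) = -4 + s*(8 + s)
N(-13) + O(4*G) = 12 + (-4 + (4*(-6))² + 8*(4*(-6))) = 12 + (-4 + (-24)² + 8*(-24)) = 12 + (-4 + 576 - 192) = 12 + 380 = 392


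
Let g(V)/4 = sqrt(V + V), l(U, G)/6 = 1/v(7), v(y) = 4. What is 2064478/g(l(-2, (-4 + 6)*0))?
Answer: 1032239*sqrt(3)/6 ≈ 2.9798e+5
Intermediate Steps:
l(U, G) = 3/2 (l(U, G) = 6/4 = 6*(1/4) = 3/2)
g(V) = 4*sqrt(2)*sqrt(V) (g(V) = 4*sqrt(V + V) = 4*sqrt(2*V) = 4*(sqrt(2)*sqrt(V)) = 4*sqrt(2)*sqrt(V))
2064478/g(l(-2, (-4 + 6)*0)) = 2064478/((4*sqrt(2)*sqrt(3/2))) = 2064478/((4*sqrt(2)*(sqrt(6)/2))) = 2064478/((4*sqrt(3))) = 2064478*(sqrt(3)/12) = 1032239*sqrt(3)/6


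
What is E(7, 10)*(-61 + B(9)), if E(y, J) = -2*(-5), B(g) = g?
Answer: -520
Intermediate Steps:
E(y, J) = 10
E(7, 10)*(-61 + B(9)) = 10*(-61 + 9) = 10*(-52) = -520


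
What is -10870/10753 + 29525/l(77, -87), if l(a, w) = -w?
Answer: 316536635/935511 ≈ 338.36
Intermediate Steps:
-10870/10753 + 29525/l(77, -87) = -10870/10753 + 29525/((-1*(-87))) = -10870*1/10753 + 29525/87 = -10870/10753 + 29525*(1/87) = -10870/10753 + 29525/87 = 316536635/935511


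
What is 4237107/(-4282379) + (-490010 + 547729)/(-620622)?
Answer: -2876816454055/2657738619738 ≈ -1.0824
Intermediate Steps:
4237107/(-4282379) + (-490010 + 547729)/(-620622) = 4237107*(-1/4282379) + 57719*(-1/620622) = -4237107/4282379 - 57719/620622 = -2876816454055/2657738619738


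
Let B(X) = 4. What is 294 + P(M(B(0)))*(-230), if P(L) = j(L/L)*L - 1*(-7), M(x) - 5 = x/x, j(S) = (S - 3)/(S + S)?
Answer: 64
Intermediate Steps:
j(S) = (-3 + S)/(2*S) (j(S) = (-3 + S)/((2*S)) = (-3 + S)*(1/(2*S)) = (-3 + S)/(2*S))
M(x) = 6 (M(x) = 5 + x/x = 5 + 1 = 6)
P(L) = 7 - L (P(L) = ((-3 + L/L)/(2*((L/L))))*L - 1*(-7) = ((½)*(-3 + 1)/1)*L + 7 = ((½)*1*(-2))*L + 7 = -L + 7 = 7 - L)
294 + P(M(B(0)))*(-230) = 294 + (7 - 1*6)*(-230) = 294 + (7 - 6)*(-230) = 294 + 1*(-230) = 294 - 230 = 64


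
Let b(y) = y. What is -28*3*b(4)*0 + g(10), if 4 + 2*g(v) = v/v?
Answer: -3/2 ≈ -1.5000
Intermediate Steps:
g(v) = -3/2 (g(v) = -2 + (v/v)/2 = -2 + (½)*1 = -2 + ½ = -3/2)
-28*3*b(4)*0 + g(10) = -28*3*4*0 - 3/2 = -336*0 - 3/2 = -28*0 - 3/2 = 0 - 3/2 = -3/2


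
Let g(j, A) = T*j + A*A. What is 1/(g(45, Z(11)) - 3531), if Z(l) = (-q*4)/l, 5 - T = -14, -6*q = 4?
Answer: -1089/2914100 ≈ -0.00037370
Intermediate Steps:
q = -⅔ (q = -⅙*4 = -⅔ ≈ -0.66667)
T = 19 (T = 5 - 1*(-14) = 5 + 14 = 19)
Z(l) = 8/(3*l) (Z(l) = (-1*(-⅔)*4)/l = ((⅔)*4)/l = 8/(3*l))
g(j, A) = A² + 19*j (g(j, A) = 19*j + A*A = 19*j + A² = A² + 19*j)
1/(g(45, Z(11)) - 3531) = 1/((((8/3)/11)² + 19*45) - 3531) = 1/((((8/3)*(1/11))² + 855) - 3531) = 1/(((8/33)² + 855) - 3531) = 1/((64/1089 + 855) - 3531) = 1/(931159/1089 - 3531) = 1/(-2914100/1089) = -1089/2914100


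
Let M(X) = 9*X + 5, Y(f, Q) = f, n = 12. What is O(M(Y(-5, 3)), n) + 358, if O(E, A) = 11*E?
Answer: -82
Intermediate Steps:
M(X) = 5 + 9*X
O(M(Y(-5, 3)), n) + 358 = 11*(5 + 9*(-5)) + 358 = 11*(5 - 45) + 358 = 11*(-40) + 358 = -440 + 358 = -82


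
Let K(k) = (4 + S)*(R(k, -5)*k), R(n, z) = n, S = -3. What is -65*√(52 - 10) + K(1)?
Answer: 1 - 65*√42 ≈ -420.25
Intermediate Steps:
K(k) = k² (K(k) = (4 - 3)*(k*k) = 1*k² = k²)
-65*√(52 - 10) + K(1) = -65*√(52 - 10) + 1² = -65*√42 + 1 = 1 - 65*√42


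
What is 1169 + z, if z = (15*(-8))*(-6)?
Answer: 1889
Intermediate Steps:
z = 720 (z = -120*(-6) = 720)
1169 + z = 1169 + 720 = 1889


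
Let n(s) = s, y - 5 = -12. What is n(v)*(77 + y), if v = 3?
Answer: 210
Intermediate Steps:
y = -7 (y = 5 - 12 = -7)
n(v)*(77 + y) = 3*(77 - 7) = 3*70 = 210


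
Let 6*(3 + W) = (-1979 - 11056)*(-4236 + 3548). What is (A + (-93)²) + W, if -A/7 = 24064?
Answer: 1334878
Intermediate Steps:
A = -168448 (A = -7*24064 = -168448)
W = 1494677 (W = -3 + ((-1979 - 11056)*(-4236 + 3548))/6 = -3 + (-13035*(-688))/6 = -3 + (⅙)*8968080 = -3 + 1494680 = 1494677)
(A + (-93)²) + W = (-168448 + (-93)²) + 1494677 = (-168448 + 8649) + 1494677 = -159799 + 1494677 = 1334878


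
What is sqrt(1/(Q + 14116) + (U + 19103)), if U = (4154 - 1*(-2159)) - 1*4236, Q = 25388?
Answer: sqrt(2065799266149)/9876 ≈ 145.53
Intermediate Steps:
U = 2077 (U = (4154 + 2159) - 4236 = 6313 - 4236 = 2077)
sqrt(1/(Q + 14116) + (U + 19103)) = sqrt(1/(25388 + 14116) + (2077 + 19103)) = sqrt(1/39504 + 21180) = sqrt(836694721/39504) = sqrt(2065799266149)/9876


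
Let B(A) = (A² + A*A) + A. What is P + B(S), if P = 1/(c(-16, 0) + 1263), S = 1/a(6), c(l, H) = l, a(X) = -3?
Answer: -1238/11223 ≈ -0.11031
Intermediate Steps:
S = -⅓ (S = 1/(-3) = -⅓ ≈ -0.33333)
B(A) = A + 2*A² (B(A) = (A² + A²) + A = 2*A² + A = A + 2*A²)
P = 1/1247 (P = 1/(-16 + 1263) = 1/1247 ≈ 0.00080192)
P + B(S) = 1/1247 - (1 + 2*(-⅓))/3 = 1/1247 - (1 - ⅔)/3 = 1/1247 - ⅓*⅓ = 1/1247 - ⅑ = -1238/11223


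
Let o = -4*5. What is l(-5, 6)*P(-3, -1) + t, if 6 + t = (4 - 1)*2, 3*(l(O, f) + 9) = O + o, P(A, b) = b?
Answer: 52/3 ≈ 17.333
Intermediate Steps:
o = -20
l(O, f) = -47/3 + O/3 (l(O, f) = -9 + (O - 20)/3 = -9 + (-20 + O)/3 = -9 + (-20/3 + O/3) = -47/3 + O/3)
t = 0 (t = -6 + (4 - 1)*2 = -6 + 3*2 = -6 + 6 = 0)
l(-5, 6)*P(-3, -1) + t = (-47/3 + (⅓)*(-5))*(-1) + 0 = (-47/3 - 5/3)*(-1) + 0 = -52/3*(-1) + 0 = 52/3 + 0 = 52/3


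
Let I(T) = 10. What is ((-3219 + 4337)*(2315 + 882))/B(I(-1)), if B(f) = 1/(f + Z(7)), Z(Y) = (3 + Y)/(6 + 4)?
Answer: 39316706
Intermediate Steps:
Z(Y) = 3/10 + Y/10 (Z(Y) = (3 + Y)/10 = (3 + Y)*(⅒) = 3/10 + Y/10)
B(f) = 1/(1 + f) (B(f) = 1/(f + (3/10 + (⅒)*7)) = 1/(f + (3/10 + 7/10)) = 1/(f + 1) = 1/(1 + f))
((-3219 + 4337)*(2315 + 882))/B(I(-1)) = ((-3219 + 4337)*(2315 + 882))/(1/(1 + 10)) = (1118*3197)/(1/11) = 3574246/(1/11) = 3574246*11 = 39316706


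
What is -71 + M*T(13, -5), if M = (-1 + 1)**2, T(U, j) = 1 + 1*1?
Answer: -71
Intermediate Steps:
T(U, j) = 2 (T(U, j) = 1 + 1 = 2)
M = 0 (M = 0**2 = 0)
-71 + M*T(13, -5) = -71 + 0*2 = -71 + 0 = -71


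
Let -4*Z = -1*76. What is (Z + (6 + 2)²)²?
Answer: 6889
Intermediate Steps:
Z = 19 (Z = -(-1)*76/4 = -¼*(-76) = 19)
(Z + (6 + 2)²)² = (19 + (6 + 2)²)² = (19 + 8²)² = (19 + 64)² = 83² = 6889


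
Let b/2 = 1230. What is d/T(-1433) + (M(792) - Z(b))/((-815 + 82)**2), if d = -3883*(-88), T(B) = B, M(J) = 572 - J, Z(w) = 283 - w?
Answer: -183590996075/769935137 ≈ -238.45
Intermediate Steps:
b = 2460 (b = 2*1230 = 2460)
d = 341704
d/T(-1433) + (M(792) - Z(b))/((-815 + 82)**2) = 341704/(-1433) + ((572 - 1*792) - (283 - 1*2460))/((-815 + 82)**2) = 341704*(-1/1433) + ((572 - 792) - (283 - 2460))/((-733)**2) = -341704/1433 + (-220 - 1*(-2177))/537289 = -341704/1433 + (-220 + 2177)*(1/537289) = -341704/1433 + 1957*(1/537289) = -341704/1433 + 1957/537289 = -183590996075/769935137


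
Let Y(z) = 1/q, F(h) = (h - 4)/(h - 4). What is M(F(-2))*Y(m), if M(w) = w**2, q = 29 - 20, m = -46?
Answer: 1/9 ≈ 0.11111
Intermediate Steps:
q = 9
F(h) = 1 (F(h) = (-4 + h)/(-4 + h) = 1)
Y(z) = 1/9
M(F(-2))*Y(m) = 1**2*(1/9) = 1*(1/9) = 1/9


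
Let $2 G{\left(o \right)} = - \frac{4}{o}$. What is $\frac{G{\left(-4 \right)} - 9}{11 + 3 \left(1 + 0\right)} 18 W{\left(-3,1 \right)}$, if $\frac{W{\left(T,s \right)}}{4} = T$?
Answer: $\frac{918}{7} \approx 131.14$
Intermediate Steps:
$G{\left(o \right)} = - \frac{2}{o}$ ($G{\left(o \right)} = \frac{\left(-4\right) \frac{1}{o}}{2} = - \frac{2}{o}$)
$W{\left(T,s \right)} = 4 T$
$\frac{G{\left(-4 \right)} - 9}{11 + 3 \left(1 + 0\right)} 18 W{\left(-3,1 \right)} = \frac{- \frac{2}{-4} - 9}{11 + 3 \left(1 + 0\right)} 18 \cdot 4 \left(-3\right) = \frac{\left(-2\right) \left(- \frac{1}{4}\right) - 9}{11 + 3 \cdot 1} \cdot 18 \left(-12\right) = \frac{\frac{1}{2} - 9}{11 + 3} \cdot 18 \left(-12\right) = - \frac{17}{2 \cdot 14} \cdot 18 \left(-12\right) = \left(- \frac{17}{2}\right) \frac{1}{14} \cdot 18 \left(-12\right) = \left(- \frac{17}{28}\right) 18 \left(-12\right) = \left(- \frac{153}{14}\right) \left(-12\right) = \frac{918}{7}$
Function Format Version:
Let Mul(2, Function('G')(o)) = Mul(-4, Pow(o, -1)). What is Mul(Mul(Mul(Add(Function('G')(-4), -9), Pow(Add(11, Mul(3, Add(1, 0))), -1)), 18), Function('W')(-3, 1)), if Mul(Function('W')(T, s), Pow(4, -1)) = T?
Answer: Rational(918, 7) ≈ 131.14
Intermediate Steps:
Function('G')(o) = Mul(-2, Pow(o, -1)) (Function('G')(o) = Mul(Rational(1, 2), Mul(-4, Pow(o, -1))) = Mul(-2, Pow(o, -1)))
Function('W')(T, s) = Mul(4, T)
Mul(Mul(Mul(Add(Function('G')(-4), -9), Pow(Add(11, Mul(3, Add(1, 0))), -1)), 18), Function('W')(-3, 1)) = Mul(Mul(Mul(Add(Mul(-2, Pow(-4, -1)), -9), Pow(Add(11, Mul(3, Add(1, 0))), -1)), 18), Mul(4, -3)) = Mul(Mul(Mul(Add(Mul(-2, Rational(-1, 4)), -9), Pow(Add(11, Mul(3, 1)), -1)), 18), -12) = Mul(Mul(Mul(Add(Rational(1, 2), -9), Pow(Add(11, 3), -1)), 18), -12) = Mul(Mul(Mul(Rational(-17, 2), Pow(14, -1)), 18), -12) = Mul(Mul(Mul(Rational(-17, 2), Rational(1, 14)), 18), -12) = Mul(Mul(Rational(-17, 28), 18), -12) = Mul(Rational(-153, 14), -12) = Rational(918, 7)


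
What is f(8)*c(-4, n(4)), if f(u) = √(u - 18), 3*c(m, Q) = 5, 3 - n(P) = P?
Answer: 5*I*√10/3 ≈ 5.2705*I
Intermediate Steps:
n(P) = 3 - P
c(m, Q) = 5/3 (c(m, Q) = (⅓)*5 = 5/3)
f(u) = √(-18 + u)
f(8)*c(-4, n(4)) = √(-18 + 8)*(5/3) = √(-10)*(5/3) = (I*√10)*(5/3) = 5*I*√10/3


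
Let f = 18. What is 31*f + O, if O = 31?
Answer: 589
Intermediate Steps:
31*f + O = 31*18 + 31 = 558 + 31 = 589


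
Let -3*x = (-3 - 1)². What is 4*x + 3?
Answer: -55/3 ≈ -18.333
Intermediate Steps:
x = -16/3 (x = -(-3 - 1)²/3 = -⅓*(-4)² = -⅓*16 = -16/3 ≈ -5.3333)
4*x + 3 = 4*(-16/3) + 3 = -64/3 + 3 = -55/3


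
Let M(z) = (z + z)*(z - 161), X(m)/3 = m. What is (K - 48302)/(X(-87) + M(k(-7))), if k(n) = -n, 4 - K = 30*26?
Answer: 49078/2417 ≈ 20.305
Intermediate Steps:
X(m) = 3*m
K = -776 (K = 4 - 30*26 = 4 - 1*780 = 4 - 780 = -776)
M(z) = 2*z*(-161 + z) (M(z) = (2*z)*(-161 + z) = 2*z*(-161 + z))
(K - 48302)/(X(-87) + M(k(-7))) = (-776 - 48302)/(3*(-87) + 2*(-1*(-7))*(-161 - 1*(-7))) = -49078/(-261 + 2*7*(-161 + 7)) = -49078/(-261 + 2*7*(-154)) = -49078/(-261 - 2156) = -49078/(-2417) = -49078*(-1/2417) = 49078/2417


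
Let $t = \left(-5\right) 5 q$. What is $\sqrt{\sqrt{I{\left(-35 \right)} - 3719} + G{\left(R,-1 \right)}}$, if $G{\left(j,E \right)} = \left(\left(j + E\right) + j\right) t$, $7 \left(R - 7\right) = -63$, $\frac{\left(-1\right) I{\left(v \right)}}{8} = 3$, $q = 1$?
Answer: $\sqrt{125 + i \sqrt{3743}} \approx 11.493 + 2.6617 i$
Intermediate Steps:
$I{\left(v \right)} = -24$ ($I{\left(v \right)} = \left(-8\right) 3 = -24$)
$t = -25$ ($t = \left(-5\right) 5 \cdot 1 = \left(-25\right) 1 = -25$)
$R = -2$ ($R = 7 + \frac{1}{7} \left(-63\right) = 7 - 9 = -2$)
$G{\left(j,E \right)} = - 50 j - 25 E$ ($G{\left(j,E \right)} = \left(\left(j + E\right) + j\right) \left(-25\right) = \left(\left(E + j\right) + j\right) \left(-25\right) = \left(E + 2 j\right) \left(-25\right) = - 50 j - 25 E$)
$\sqrt{\sqrt{I{\left(-35 \right)} - 3719} + G{\left(R,-1 \right)}} = \sqrt{\sqrt{-24 - 3719} - -125} = \sqrt{\sqrt{-3743} + \left(100 + 25\right)} = \sqrt{i \sqrt{3743} + 125} = \sqrt{125 + i \sqrt{3743}}$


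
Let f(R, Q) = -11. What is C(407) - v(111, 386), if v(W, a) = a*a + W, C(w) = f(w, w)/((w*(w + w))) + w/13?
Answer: -58368202125/391534 ≈ -1.4908e+5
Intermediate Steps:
C(w) = -11/(2*w²) + w/13 (C(w) = -11*1/(w*(w + w)) + w/13 = -11*1/(2*w²) + w*(1/13) = -11*1/(2*w²) + w/13 = -11/(2*w²) + w/13)
v(W, a) = W + a² (v(W, a) = a² + W = W + a²)
C(407) - v(111, 386) = (-11/2/407² + (1/13)*407) - (111 + 386²) = (-11/2*1/165649 + 407/13) - (111 + 148996) = (-1/30118 + 407/13) - 1*149107 = 12258013/391534 - 149107 = -58368202125/391534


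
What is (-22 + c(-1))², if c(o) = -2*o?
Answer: 400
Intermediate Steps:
(-22 + c(-1))² = (-22 - 2*(-1))² = (-22 + 2)² = (-20)² = 400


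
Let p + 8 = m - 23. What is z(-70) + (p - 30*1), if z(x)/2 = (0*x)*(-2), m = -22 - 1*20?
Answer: -103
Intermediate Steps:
m = -42 (m = -22 - 20 = -42)
p = -73 (p = -8 + (-42 - 23) = -8 - 65 = -73)
z(x) = 0 (z(x) = 2*((0*x)*(-2)) = 2*(0*(-2)) = 2*0 = 0)
z(-70) + (p - 30*1) = 0 + (-73 - 30*1) = 0 + (-73 - 30) = 0 - 103 = -103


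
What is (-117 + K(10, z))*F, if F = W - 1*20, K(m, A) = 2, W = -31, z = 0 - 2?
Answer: 5865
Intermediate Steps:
z = -2
F = -51 (F = -31 - 1*20 = -31 - 20 = -51)
(-117 + K(10, z))*F = (-117 + 2)*(-51) = -115*(-51) = 5865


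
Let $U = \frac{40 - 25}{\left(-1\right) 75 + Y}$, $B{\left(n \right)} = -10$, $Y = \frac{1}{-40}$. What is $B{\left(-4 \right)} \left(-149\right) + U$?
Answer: $\frac{4470890}{3001} \approx 1489.8$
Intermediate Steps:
$Y = - \frac{1}{40} \approx -0.025$
$U = - \frac{600}{3001}$ ($U = \frac{40 - 25}{\left(-1\right) 75 - \frac{1}{40}} = \frac{15}{-75 - \frac{1}{40}} = \frac{15}{- \frac{3001}{40}} = 15 \left(- \frac{40}{3001}\right) = - \frac{600}{3001} \approx -0.19993$)
$B{\left(-4 \right)} \left(-149\right) + U = \left(-10\right) \left(-149\right) - \frac{600}{3001} = 1490 - \frac{600}{3001} = \frac{4470890}{3001}$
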